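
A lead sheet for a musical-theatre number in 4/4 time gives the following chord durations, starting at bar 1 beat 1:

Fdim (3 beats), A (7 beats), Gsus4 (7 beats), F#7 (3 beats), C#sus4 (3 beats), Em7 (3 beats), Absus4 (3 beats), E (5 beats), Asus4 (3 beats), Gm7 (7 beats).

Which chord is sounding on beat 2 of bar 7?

Em7

Beat 2 of bar 7 is beat (7−1)×4 + 2 = 26 overall.
Running totals: Fdim ends at 3, A ends at 10, Gsus4 ends at 17, F#7 ends at 20, C#sus4 ends at 23, Em7 ends at 26.
Beat 26 falls within Em7.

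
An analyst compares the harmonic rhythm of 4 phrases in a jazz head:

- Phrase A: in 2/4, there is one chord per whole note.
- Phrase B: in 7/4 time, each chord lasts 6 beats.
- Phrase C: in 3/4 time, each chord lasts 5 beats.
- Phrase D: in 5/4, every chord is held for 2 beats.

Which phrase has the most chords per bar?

Phrase D

A: 2/4 = 0.5 chords/bar.
B: 7/6 = 7/6 chords/bar.
C: 3/5 = 0.6 chords/bar.
D: 5/2 = 2.5 chords/bar.
Fastest is D at 2.5 chords/bar.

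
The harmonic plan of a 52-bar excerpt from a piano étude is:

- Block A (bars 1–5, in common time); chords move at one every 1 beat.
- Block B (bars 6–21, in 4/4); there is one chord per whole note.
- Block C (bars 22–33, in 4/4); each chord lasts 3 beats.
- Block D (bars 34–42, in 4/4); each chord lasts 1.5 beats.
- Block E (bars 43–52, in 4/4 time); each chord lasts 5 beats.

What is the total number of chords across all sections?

84 chords

A: 5 bars × 4 beats = 20 beats; 1 beat/chord → 20 chords.
B: 16 bars × 4 beats = 64 beats; 4 beats/chord → 16 chords.
C: 12 bars × 4 beats = 48 beats; 3 beats/chord → 16 chords.
D: 9 bars × 4 beats = 36 beats; 1.5 beats/chord → 24 chords.
E: 10 bars × 4 beats = 40 beats; 5 beats/chord → 8 chords.
Total: 20 + 16 + 16 + 24 + 8 = 84.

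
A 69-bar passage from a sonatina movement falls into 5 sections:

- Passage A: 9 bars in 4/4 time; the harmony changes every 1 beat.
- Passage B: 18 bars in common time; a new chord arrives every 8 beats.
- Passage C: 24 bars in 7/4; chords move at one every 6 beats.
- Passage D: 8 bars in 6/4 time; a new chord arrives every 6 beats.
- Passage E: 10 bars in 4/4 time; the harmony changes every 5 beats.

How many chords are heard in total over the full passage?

A has 36 beats and chords last 1 each, so 36 chords.
B has 72 beats and chords last 8 each, so 9 chords.
C has 168 beats and chords last 6 each, so 28 chords.
D has 48 beats and chords last 6 each, so 8 chords.
E has 40 beats and chords last 5 each, so 8 chords.
Total: 36 + 9 + 28 + 8 + 8 = 89.

89 chords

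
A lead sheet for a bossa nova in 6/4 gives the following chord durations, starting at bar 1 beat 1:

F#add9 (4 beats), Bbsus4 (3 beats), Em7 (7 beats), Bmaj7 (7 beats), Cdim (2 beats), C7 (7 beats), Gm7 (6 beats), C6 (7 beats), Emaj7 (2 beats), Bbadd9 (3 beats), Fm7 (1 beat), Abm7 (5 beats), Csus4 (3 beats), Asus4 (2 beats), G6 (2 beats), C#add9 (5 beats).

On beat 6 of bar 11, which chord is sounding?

Beat 6 of bar 11 is beat (11−1)×6 + 6 = 66 overall.
Running totals: F#add9 ends at 4, Bbsus4 ends at 7, Em7 ends at 14, Bmaj7 ends at 21, Cdim ends at 23, C7 ends at 30, Gm7 ends at 36, C6 ends at 43, Emaj7 ends at 45, Bbadd9 ends at 48, Fm7 ends at 49, Abm7 ends at 54, Csus4 ends at 57, Asus4 ends at 59, G6 ends at 61, C#add9 ends at 66.
Beat 66 falls within C#add9.

C#add9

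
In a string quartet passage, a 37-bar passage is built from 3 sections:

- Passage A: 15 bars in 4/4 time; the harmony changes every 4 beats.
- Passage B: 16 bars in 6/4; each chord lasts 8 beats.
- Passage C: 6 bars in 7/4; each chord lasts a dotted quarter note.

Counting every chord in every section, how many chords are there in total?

55 chords

A has 60 beats and chords last 4 each, so 15 chords.
B has 96 beats and chords last 8 each, so 12 chords.
C has 42 beats and chords last 1.5 each, so 28 chords.
Total: 15 + 12 + 28 = 55.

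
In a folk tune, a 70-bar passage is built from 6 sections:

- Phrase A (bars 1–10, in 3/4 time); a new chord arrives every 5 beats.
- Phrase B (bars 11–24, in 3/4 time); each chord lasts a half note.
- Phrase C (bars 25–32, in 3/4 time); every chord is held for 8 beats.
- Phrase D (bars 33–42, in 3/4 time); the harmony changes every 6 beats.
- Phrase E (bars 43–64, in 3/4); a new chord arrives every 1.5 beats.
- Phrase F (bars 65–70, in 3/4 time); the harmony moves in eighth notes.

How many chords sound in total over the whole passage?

A: 10 bars × 3 beats = 30 beats; 5 beats/chord → 6 chords.
B: 14 bars × 3 beats = 42 beats; 2 beats/chord → 21 chords.
C: 8 bars × 3 beats = 24 beats; 8 beats/chord → 3 chords.
D: 10 bars × 3 beats = 30 beats; 6 beats/chord → 5 chords.
E: 22 bars × 3 beats = 66 beats; 1.5 beats/chord → 44 chords.
F: 6 bars × 3 beats = 18 beats; 0.5 beats/chord → 36 chords.
Total: 6 + 21 + 3 + 5 + 44 + 36 = 115.

115 chords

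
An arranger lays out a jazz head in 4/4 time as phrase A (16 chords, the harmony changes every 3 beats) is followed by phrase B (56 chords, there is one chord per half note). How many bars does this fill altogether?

40 bars

A: 16 × 3 = 48 beats = 12 bars.
B: 56 × 2 = 112 beats = 28 bars.
Total: 12 + 28 = 40 bars.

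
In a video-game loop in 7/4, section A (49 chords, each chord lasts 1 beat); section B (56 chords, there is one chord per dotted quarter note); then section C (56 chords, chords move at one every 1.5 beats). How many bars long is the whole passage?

A: 49 × 1 = 49 beats = 7 bars.
B: 56 × 1.5 = 84 beats = 12 bars.
C: 56 × 1.5 = 84 beats = 12 bars.
Total: 7 + 12 + 12 = 31 bars.

31 bars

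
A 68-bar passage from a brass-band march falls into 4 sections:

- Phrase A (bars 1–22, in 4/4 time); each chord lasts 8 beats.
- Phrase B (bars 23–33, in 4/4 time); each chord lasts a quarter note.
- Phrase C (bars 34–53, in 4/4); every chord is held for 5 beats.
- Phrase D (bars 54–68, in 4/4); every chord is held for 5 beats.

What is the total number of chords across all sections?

83 chords

A: 22 bars × 4 beats = 88 beats; 8 beats/chord → 11 chords.
B: 11 bars × 4 beats = 44 beats; 1 beat/chord → 44 chords.
C: 20 bars × 4 beats = 80 beats; 5 beats/chord → 16 chords.
D: 15 bars × 4 beats = 60 beats; 5 beats/chord → 12 chords.
Total: 11 + 44 + 16 + 12 = 83.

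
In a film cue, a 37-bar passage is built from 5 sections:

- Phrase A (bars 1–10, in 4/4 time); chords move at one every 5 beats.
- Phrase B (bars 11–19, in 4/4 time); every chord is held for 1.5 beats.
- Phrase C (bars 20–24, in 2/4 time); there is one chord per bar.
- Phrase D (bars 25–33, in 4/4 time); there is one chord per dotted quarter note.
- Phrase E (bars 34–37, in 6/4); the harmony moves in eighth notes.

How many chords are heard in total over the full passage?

A: 10·4 = 40 beats, 40/5 = 8 chords.
B: 9·4 = 36 beats, 36/1.5 = 24 chords.
C: 5·2 = 10 beats, 10/2 = 5 chords.
D: 9·4 = 36 beats, 36/1.5 = 24 chords.
E: 4·6 = 24 beats, 24/0.5 = 48 chords.
Total: 8 + 24 + 5 + 24 + 48 = 109.

109 chords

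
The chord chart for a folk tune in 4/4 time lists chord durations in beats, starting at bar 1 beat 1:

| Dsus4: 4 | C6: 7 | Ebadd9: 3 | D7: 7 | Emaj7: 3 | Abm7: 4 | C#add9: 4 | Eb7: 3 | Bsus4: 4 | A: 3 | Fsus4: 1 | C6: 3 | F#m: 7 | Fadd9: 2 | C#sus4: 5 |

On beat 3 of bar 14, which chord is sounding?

Fadd9

Beat 3 of bar 14 is beat (14−1)×4 + 3 = 55 overall.
Running totals: Dsus4 ends at 4, C6 ends at 11, Ebadd9 ends at 14, D7 ends at 21, Emaj7 ends at 24, Abm7 ends at 28, C#add9 ends at 32, Eb7 ends at 35, Bsus4 ends at 39, A ends at 42, Fsus4 ends at 43, C6 ends at 46, F#m ends at 53, Fadd9 ends at 55.
Beat 55 falls within Fadd9.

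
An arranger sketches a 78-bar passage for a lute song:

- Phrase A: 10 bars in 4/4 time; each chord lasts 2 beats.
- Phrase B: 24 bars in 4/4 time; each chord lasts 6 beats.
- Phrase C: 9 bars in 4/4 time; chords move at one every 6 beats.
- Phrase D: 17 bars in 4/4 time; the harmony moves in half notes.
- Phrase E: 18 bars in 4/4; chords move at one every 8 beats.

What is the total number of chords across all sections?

85 chords

A: 10 bars × 4 beats = 40 beats; 2 beats/chord → 20 chords.
B: 24 bars × 4 beats = 96 beats; 6 beats/chord → 16 chords.
C: 9 bars × 4 beats = 36 beats; 6 beats/chord → 6 chords.
D: 17 bars × 4 beats = 68 beats; 2 beats/chord → 34 chords.
E: 18 bars × 4 beats = 72 beats; 8 beats/chord → 9 chords.
Total: 20 + 16 + 6 + 34 + 9 = 85.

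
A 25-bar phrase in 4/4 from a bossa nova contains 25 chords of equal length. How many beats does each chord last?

4 beats

25 bars × 4 beats/bar = 100 beats total.
100 beats ÷ 25 chords = 4 beats per chord.
(That is a whole note.)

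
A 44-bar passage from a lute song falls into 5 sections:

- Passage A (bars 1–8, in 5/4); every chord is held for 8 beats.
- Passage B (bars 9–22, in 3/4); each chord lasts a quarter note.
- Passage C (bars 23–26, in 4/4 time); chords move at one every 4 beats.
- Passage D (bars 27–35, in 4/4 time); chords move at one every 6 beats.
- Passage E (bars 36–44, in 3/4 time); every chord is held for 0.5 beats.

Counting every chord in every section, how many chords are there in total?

111 chords

A: 8 bars × 5 beats = 40 beats; 8 beats/chord → 5 chords.
B: 14 bars × 3 beats = 42 beats; 1 beat/chord → 42 chords.
C: 4 bars × 4 beats = 16 beats; 4 beats/chord → 4 chords.
D: 9 bars × 4 beats = 36 beats; 6 beats/chord → 6 chords.
E: 9 bars × 3 beats = 27 beats; 0.5 beats/chord → 54 chords.
Total: 5 + 42 + 4 + 6 + 54 = 111.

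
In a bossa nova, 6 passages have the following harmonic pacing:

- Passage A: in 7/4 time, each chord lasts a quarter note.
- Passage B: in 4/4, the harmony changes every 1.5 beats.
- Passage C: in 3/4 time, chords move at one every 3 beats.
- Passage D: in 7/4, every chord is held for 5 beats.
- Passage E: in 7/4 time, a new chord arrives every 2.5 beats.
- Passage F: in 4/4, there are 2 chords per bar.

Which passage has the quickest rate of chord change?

Passage A

A: each chord is 1 beat in 7/4, so 7 per bar.
B: each chord is 1.5 beats in 4/4, so 8/3 per bar.
C: each chord is 3 beats in 3/4, so 1 per bar.
D: each chord is 5 beats in 7/4, so 1.4 per bar.
E: each chord is 2.5 beats in 7/4, so 2.8 per bar.
F: each chord is 2 beats in 4/4, so 2 per bar.
Fastest is A at 7 chords/bar.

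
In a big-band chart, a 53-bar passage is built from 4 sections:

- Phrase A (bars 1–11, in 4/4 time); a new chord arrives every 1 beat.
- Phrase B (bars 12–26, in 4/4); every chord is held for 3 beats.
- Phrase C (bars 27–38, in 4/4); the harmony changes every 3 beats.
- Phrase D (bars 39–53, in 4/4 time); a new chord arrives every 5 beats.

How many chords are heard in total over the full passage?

92 chords

A has 44 beats and chords last 1 each, so 44 chords.
B has 60 beats and chords last 3 each, so 20 chords.
C has 48 beats and chords last 3 each, so 16 chords.
D has 60 beats and chords last 5 each, so 12 chords.
Total: 44 + 20 + 16 + 12 = 92.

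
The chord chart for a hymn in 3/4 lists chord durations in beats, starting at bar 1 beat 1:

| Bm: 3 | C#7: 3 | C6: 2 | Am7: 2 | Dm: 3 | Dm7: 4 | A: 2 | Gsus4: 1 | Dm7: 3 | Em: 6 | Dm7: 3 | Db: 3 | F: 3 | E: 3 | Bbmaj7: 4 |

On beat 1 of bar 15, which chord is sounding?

Bbmaj7

Beat 1 of bar 15 is beat (15−1)×3 + 1 = 43 overall.
Running totals: Bm ends at 3, C#7 ends at 6, C6 ends at 8, Am7 ends at 10, Dm ends at 13, Dm7 ends at 17, A ends at 19, Gsus4 ends at 20, Dm7 ends at 23, Em ends at 29, Dm7 ends at 32, Db ends at 35, F ends at 38, E ends at 41, Bbmaj7 ends at 45.
Beat 43 falls within Bbmaj7.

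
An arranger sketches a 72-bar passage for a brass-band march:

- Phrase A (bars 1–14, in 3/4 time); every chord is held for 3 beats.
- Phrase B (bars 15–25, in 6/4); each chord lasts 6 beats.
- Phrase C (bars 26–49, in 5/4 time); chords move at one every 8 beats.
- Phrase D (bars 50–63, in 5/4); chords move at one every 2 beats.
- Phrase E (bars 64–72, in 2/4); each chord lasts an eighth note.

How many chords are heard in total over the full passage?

111 chords

A has 42 beats and chords last 3 each, so 14 chords.
B has 66 beats and chords last 6 each, so 11 chords.
C has 120 beats and chords last 8 each, so 15 chords.
D has 70 beats and chords last 2 each, so 35 chords.
E has 18 beats and chords last 0.5 each, so 36 chords.
Total: 14 + 11 + 15 + 35 + 36 = 111.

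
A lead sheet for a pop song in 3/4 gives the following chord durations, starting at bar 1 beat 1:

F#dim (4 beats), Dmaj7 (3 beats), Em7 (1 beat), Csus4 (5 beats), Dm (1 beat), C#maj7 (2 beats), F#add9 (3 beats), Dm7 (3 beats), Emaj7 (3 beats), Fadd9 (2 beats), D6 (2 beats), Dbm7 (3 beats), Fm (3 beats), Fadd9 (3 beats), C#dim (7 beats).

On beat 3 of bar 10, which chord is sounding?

Dbm7

Beat 3 of bar 10 is beat (10−1)×3 + 3 = 30 overall.
Running totals: F#dim ends at 4, Dmaj7 ends at 7, Em7 ends at 8, Csus4 ends at 13, Dm ends at 14, C#maj7 ends at 16, F#add9 ends at 19, Dm7 ends at 22, Emaj7 ends at 25, Fadd9 ends at 27, D6 ends at 29, Dbm7 ends at 32.
Beat 30 falls within Dbm7.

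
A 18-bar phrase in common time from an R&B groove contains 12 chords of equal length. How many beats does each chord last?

6 beats

18 bars × 4 beats/bar = 72 beats total.
72 beats ÷ 12 chords = 6 beats per chord.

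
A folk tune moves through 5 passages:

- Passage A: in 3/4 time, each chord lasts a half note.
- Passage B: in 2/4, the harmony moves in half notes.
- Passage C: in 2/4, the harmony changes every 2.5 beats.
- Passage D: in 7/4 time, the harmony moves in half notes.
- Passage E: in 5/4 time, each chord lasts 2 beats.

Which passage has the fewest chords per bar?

Passage C

A: 3 beats/bar ÷ 2 beats/chord = 1.5 chords/bar.
B: 2 beats/bar ÷ 2 beats/chord = 1 chord/bar.
C: 2 beats/bar ÷ 2.5 beats/chord = 0.8 chords/bar.
D: 7 beats/bar ÷ 2 beats/chord = 3.5 chords/bar.
E: 5 beats/bar ÷ 2 beats/chord = 2.5 chords/bar.
Slowest is C at 0.8 chords/bar.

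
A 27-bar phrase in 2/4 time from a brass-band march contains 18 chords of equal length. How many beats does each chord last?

3 beats

27 bars × 2 beats/bar = 54 beats total.
54 beats ÷ 18 chords = 3 beats per chord.
(That is a dotted half note.)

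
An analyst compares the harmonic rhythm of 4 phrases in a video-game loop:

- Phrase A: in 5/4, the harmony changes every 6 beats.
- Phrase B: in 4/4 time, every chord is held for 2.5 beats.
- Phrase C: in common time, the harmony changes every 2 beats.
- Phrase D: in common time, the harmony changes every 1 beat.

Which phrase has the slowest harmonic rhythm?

A: 5/6 = 5/6 chords/bar.
B: 4/2.5 = 1.6 chords/bar.
C: 4/2 = 2 chords/bar.
D: 4/1 = 4 chords/bar.
Slowest is A at 5/6 chords/bar.

Phrase A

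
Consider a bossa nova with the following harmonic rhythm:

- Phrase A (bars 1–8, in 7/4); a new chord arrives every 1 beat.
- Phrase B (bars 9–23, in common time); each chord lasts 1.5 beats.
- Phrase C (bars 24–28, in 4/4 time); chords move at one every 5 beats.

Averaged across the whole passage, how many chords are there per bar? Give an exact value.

25/7 chords per bar

A: 8 bars of 7 beats is 56 beats; at 1 beat each that's 56 chords.
B: 15 bars of 4 beats is 60 beats; at 1.5 beats each that's 40 chords.
C: 5 bars of 4 beats is 20 beats; at 5 beats each that's 4 chords.
Overall: 100 chords over 28 bars → 100/28 = 25/7 chords per bar.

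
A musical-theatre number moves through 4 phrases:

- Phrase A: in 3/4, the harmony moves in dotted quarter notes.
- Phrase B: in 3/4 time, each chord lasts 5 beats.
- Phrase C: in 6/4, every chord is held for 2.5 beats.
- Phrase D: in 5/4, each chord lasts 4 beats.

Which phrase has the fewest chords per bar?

Phrase B

A: each chord is 1.5 beats in 3/4, so 2 per bar.
B: each chord is 5 beats in 3/4, so 0.6 per bar.
C: each chord is 2.5 beats in 6/4, so 2.4 per bar.
D: each chord is 4 beats in 5/4, so 1.25 per bar.
Slowest is B at 0.6 chords/bar.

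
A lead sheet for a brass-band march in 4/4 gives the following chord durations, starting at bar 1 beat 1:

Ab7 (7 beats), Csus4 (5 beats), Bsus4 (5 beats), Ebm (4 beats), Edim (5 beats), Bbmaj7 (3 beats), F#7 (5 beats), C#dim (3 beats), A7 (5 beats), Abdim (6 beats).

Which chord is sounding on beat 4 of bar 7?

Bbmaj7

Beat 4 of bar 7 is beat (7−1)×4 + 4 = 28 overall.
Running totals: Ab7 ends at 7, Csus4 ends at 12, Bsus4 ends at 17, Ebm ends at 21, Edim ends at 26, Bbmaj7 ends at 29.
Beat 28 falls within Bbmaj7.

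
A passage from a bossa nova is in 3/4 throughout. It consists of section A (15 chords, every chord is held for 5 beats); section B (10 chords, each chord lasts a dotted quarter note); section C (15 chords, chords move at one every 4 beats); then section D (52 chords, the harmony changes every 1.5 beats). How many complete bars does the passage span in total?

A: 15 × 5 = 75 beats = 25 bars.
B: 10 × 1.5 = 15 beats = 5 bars.
C: 15 × 4 = 60 beats = 20 bars.
D: 52 × 1.5 = 78 beats = 26 bars.
Total: 25 + 5 + 20 + 26 = 76 bars.

76 bars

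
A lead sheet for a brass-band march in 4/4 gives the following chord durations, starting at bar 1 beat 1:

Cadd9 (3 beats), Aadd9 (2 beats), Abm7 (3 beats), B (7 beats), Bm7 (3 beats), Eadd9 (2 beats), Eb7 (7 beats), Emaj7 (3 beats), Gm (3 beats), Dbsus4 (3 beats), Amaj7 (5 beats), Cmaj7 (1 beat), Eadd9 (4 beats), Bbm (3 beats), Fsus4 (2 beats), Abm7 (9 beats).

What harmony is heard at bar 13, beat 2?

Fsus4

Beat 2 of bar 13 is beat (13−1)×4 + 2 = 50 overall.
Running totals: Cadd9 ends at 3, Aadd9 ends at 5, Abm7 ends at 8, B ends at 15, Bm7 ends at 18, Eadd9 ends at 20, Eb7 ends at 27, Emaj7 ends at 30, Gm ends at 33, Dbsus4 ends at 36, Amaj7 ends at 41, Cmaj7 ends at 42, Eadd9 ends at 46, Bbm ends at 49, Fsus4 ends at 51.
Beat 50 falls within Fsus4.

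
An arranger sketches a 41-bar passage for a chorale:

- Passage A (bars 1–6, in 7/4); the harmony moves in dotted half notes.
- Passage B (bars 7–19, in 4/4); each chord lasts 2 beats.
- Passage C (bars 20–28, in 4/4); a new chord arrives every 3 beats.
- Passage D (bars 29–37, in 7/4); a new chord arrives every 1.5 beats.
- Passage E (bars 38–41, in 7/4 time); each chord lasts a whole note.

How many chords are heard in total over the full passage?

A: 6 bars × 7 beats = 42 beats; 3 beats/chord → 14 chords.
B: 13 bars × 4 beats = 52 beats; 2 beats/chord → 26 chords.
C: 9 bars × 4 beats = 36 beats; 3 beats/chord → 12 chords.
D: 9 bars × 7 beats = 63 beats; 1.5 beats/chord → 42 chords.
E: 4 bars × 7 beats = 28 beats; 4 beats/chord → 7 chords.
Total: 14 + 26 + 12 + 42 + 7 = 101.

101 chords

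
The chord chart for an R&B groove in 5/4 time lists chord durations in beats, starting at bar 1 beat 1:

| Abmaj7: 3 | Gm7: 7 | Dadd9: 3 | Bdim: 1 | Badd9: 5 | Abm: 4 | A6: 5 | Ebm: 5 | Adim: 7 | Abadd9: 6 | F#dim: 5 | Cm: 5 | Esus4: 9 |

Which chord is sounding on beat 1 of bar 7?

Beat 1 of bar 7 is beat (7−1)×5 + 1 = 31 overall.
Running totals: Abmaj7 ends at 3, Gm7 ends at 10, Dadd9 ends at 13, Bdim ends at 14, Badd9 ends at 19, Abm ends at 23, A6 ends at 28, Ebm ends at 33.
Beat 31 falls within Ebm.

Ebm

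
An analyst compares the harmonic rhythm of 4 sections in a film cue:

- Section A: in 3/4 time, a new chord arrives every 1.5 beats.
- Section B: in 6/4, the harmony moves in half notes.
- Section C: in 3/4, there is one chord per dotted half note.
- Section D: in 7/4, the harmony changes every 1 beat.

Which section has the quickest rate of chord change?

Section D

A: 3/1.5 = 2 chords/bar.
B: 6/2 = 3 chords/bar.
C: 3/3 = 1 chord/bar.
D: 7/1 = 7 chords/bar.
Fastest is D at 7 chords/bar.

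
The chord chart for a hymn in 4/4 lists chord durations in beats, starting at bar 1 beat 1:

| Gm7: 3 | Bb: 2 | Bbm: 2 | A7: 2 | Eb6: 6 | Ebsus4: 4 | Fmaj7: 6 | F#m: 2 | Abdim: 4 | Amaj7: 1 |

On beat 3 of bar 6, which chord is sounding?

Beat 3 of bar 6 is beat (6−1)×4 + 3 = 23 overall.
Running totals: Gm7 ends at 3, Bb ends at 5, Bbm ends at 7, A7 ends at 9, Eb6 ends at 15, Ebsus4 ends at 19, Fmaj7 ends at 25.
Beat 23 falls within Fmaj7.

Fmaj7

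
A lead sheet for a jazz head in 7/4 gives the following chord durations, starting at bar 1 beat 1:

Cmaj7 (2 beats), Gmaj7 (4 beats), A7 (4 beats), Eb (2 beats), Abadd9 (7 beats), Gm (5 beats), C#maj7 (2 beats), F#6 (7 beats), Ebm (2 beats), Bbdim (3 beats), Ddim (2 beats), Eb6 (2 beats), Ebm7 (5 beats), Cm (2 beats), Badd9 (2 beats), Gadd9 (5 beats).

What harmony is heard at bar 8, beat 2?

Badd9

Beat 2 of bar 8 is beat (8−1)×7 + 2 = 51 overall.
Running totals: Cmaj7 ends at 2, Gmaj7 ends at 6, A7 ends at 10, Eb ends at 12, Abadd9 ends at 19, Gm ends at 24, C#maj7 ends at 26, F#6 ends at 33, Ebm ends at 35, Bbdim ends at 38, Ddim ends at 40, Eb6 ends at 42, Ebm7 ends at 47, Cm ends at 49, Badd9 ends at 51.
Beat 51 falls within Badd9.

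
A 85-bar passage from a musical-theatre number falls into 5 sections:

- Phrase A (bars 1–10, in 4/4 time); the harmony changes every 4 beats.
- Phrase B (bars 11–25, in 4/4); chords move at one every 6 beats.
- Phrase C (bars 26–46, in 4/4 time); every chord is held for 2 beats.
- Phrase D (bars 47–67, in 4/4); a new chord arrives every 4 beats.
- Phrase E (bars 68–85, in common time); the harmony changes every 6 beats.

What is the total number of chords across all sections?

A: 10·4 = 40 beats, 40/4 = 10 chords.
B: 15·4 = 60 beats, 60/6 = 10 chords.
C: 21·4 = 84 beats, 84/2 = 42 chords.
D: 21·4 = 84 beats, 84/4 = 21 chords.
E: 18·4 = 72 beats, 72/6 = 12 chords.
Total: 10 + 10 + 42 + 21 + 12 = 95.

95 chords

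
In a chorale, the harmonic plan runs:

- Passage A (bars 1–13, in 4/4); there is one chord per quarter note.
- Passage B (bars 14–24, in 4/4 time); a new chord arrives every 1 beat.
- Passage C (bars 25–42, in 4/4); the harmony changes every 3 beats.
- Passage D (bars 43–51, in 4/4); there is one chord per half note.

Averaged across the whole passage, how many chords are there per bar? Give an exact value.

A: 13 × 4 = 52 beats ÷ 1 = 52 chords.
B: 11 × 4 = 44 beats ÷ 1 = 44 chords.
C: 18 × 4 = 72 beats ÷ 3 = 24 chords.
D: 9 × 4 = 36 beats ÷ 2 = 18 chords.
Overall: 138 chords over 51 bars → 138/51 = 46/17 chords per bar.

46/17 chords per bar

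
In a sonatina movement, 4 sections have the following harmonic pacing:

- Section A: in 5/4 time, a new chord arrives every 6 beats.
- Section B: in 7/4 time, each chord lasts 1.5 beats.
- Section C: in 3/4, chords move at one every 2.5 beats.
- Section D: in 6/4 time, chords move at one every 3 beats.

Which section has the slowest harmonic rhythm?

A: 5/6 = 5/6 chords/bar.
B: 7/1.5 = 14/3 chords/bar.
C: 3/2.5 = 1.2 chords/bar.
D: 6/3 = 2 chords/bar.
Slowest is A at 5/6 chords/bar.

Section A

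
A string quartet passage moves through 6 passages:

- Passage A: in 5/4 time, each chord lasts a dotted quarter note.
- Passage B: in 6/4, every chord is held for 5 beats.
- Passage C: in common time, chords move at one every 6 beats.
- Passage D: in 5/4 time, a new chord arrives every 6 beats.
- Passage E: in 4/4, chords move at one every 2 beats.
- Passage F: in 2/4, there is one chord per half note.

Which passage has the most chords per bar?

A: 5 beats/bar ÷ 1.5 beats/chord = 10/3 chords/bar.
B: 6 beats/bar ÷ 5 beats/chord = 1.2 chords/bar.
C: 4 beats/bar ÷ 6 beats/chord = 2/3 chords/bar.
D: 5 beats/bar ÷ 6 beats/chord = 5/6 chords/bar.
E: 4 beats/bar ÷ 2 beats/chord = 2 chords/bar.
F: 2 beats/bar ÷ 2 beats/chord = 1 chord/bar.
Fastest is A at 10/3 chords/bar.

Passage A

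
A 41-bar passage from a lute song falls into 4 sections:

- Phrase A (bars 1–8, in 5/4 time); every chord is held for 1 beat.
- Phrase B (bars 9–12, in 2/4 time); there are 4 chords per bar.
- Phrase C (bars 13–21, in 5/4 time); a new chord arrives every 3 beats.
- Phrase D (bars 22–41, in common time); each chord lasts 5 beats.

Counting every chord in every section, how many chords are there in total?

A: 8·5 = 40 beats, 40/1 = 40 chords.
B: 4·2 = 8 beats, 8/0.5 = 16 chords.
C: 9·5 = 45 beats, 45/3 = 15 chords.
D: 20·4 = 80 beats, 80/5 = 16 chords.
Total: 40 + 16 + 15 + 16 = 87.

87 chords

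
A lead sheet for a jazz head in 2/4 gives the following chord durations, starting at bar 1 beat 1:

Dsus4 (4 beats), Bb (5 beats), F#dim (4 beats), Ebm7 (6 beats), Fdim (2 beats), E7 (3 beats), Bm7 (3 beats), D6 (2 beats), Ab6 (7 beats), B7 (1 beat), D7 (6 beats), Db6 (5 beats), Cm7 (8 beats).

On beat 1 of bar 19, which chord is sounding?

Beat 1 of bar 19 is beat (19−1)×2 + 1 = 37 overall.
Running totals: Dsus4 ends at 4, Bb ends at 9, F#dim ends at 13, Ebm7 ends at 19, Fdim ends at 21, E7 ends at 24, Bm7 ends at 27, D6 ends at 29, Ab6 ends at 36, B7 ends at 37.
Beat 37 falls within B7.

B7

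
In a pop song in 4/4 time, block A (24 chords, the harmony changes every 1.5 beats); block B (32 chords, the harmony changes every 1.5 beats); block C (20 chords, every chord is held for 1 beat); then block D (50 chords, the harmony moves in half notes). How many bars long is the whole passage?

51 bars

A: 24 × 1.5 = 36 beats = 9 bars.
B: 32 × 1.5 = 48 beats = 12 bars.
C: 20 × 1 = 20 beats = 5 bars.
D: 50 × 2 = 100 beats = 25 bars.
Total: 9 + 12 + 5 + 25 = 51 bars.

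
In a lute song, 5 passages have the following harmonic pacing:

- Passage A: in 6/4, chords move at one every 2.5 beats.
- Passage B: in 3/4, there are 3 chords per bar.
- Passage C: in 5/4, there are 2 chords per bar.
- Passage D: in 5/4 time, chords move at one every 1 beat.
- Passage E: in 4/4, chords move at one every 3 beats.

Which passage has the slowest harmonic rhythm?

A: each chord is 2.5 beats in 6/4, so 2.4 per bar.
B: each chord is 1 beat in 3/4, so 3 per bar.
C: each chord is 2.5 beats in 5/4, so 2 per bar.
D: each chord is 1 beat in 5/4, so 5 per bar.
E: each chord is 3 beats in 4/4, so 4/3 per bar.
Slowest is E at 4/3 chords/bar.

Passage E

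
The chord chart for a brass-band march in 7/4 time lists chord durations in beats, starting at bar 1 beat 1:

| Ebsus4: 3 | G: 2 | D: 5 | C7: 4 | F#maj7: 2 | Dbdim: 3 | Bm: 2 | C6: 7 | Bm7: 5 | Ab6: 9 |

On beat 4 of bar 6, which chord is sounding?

Ab6

Beat 4 of bar 6 is beat (6−1)×7 + 4 = 39 overall.
Running totals: Ebsus4 ends at 3, G ends at 5, D ends at 10, C7 ends at 14, F#maj7 ends at 16, Dbdim ends at 19, Bm ends at 21, C6 ends at 28, Bm7 ends at 33, Ab6 ends at 42.
Beat 39 falls within Ab6.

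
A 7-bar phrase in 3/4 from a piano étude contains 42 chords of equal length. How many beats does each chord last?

0.5 beats

7 bars × 3 beats/bar = 21 beats total.
21 beats ÷ 42 chords = 0.5 beats per chord.
(That is an eighth note.)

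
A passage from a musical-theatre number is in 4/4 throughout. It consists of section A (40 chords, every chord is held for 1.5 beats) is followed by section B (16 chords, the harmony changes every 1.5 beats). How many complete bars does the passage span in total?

A: 40 × 1.5 = 60 beats = 15 bars.
B: 16 × 1.5 = 24 beats = 6 bars.
Total: 15 + 6 = 21 bars.

21 bars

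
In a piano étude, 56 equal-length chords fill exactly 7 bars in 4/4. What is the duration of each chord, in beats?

0.5 beats

7 bars × 4 beats/bar = 28 beats total.
28 beats ÷ 56 chords = 0.5 beats per chord.
(That is an eighth note.)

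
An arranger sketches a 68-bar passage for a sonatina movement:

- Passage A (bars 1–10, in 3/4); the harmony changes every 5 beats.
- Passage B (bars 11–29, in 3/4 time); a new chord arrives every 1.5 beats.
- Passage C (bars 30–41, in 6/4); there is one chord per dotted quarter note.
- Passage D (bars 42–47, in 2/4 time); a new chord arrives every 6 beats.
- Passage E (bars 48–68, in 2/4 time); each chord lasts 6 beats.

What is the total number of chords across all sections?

101 chords

A has 30 beats and chords last 5 each, so 6 chords.
B has 57 beats and chords last 1.5 each, so 38 chords.
C has 72 beats and chords last 1.5 each, so 48 chords.
D has 12 beats and chords last 6 each, so 2 chords.
E has 42 beats and chords last 6 each, so 7 chords.
Total: 6 + 38 + 48 + 2 + 7 = 101.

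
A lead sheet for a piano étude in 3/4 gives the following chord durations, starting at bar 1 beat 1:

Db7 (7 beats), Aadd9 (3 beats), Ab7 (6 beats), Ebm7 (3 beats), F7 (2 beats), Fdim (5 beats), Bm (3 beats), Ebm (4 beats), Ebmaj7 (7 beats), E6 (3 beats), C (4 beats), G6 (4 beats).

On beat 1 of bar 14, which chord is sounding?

Beat 1 of bar 14 is beat (14−1)×3 + 1 = 40 overall.
Running totals: Db7 ends at 7, Aadd9 ends at 10, Ab7 ends at 16, Ebm7 ends at 19, F7 ends at 21, Fdim ends at 26, Bm ends at 29, Ebm ends at 33, Ebmaj7 ends at 40.
Beat 40 falls within Ebmaj7.

Ebmaj7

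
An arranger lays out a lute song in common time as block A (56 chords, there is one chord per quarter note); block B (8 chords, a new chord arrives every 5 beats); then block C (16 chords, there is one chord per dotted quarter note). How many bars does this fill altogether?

30 bars

A: 56 × 1 = 56 beats = 14 bars.
B: 8 × 5 = 40 beats = 10 bars.
C: 16 × 1.5 = 24 beats = 6 bars.
Total: 14 + 10 + 6 = 30 bars.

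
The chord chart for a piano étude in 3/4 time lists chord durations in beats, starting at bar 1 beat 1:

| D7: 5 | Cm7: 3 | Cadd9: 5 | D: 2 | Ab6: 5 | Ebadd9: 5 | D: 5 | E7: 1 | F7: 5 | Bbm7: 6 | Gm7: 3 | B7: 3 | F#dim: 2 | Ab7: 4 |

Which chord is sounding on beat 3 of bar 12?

Beat 3 of bar 12 is beat (12−1)×3 + 3 = 36 overall.
Running totals: D7 ends at 5, Cm7 ends at 8, Cadd9 ends at 13, D ends at 15, Ab6 ends at 20, Ebadd9 ends at 25, D ends at 30, E7 ends at 31, F7 ends at 36.
Beat 36 falls within F7.

F7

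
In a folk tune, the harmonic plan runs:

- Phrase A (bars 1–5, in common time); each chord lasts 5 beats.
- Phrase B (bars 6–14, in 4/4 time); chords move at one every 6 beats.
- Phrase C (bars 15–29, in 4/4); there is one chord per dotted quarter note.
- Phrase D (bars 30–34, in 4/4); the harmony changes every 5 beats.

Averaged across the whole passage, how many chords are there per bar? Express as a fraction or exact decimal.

A: 5 × 4 = 20 beats ÷ 5 = 4 chords.
B: 9 × 4 = 36 beats ÷ 6 = 6 chords.
C: 15 × 4 = 60 beats ÷ 1.5 = 40 chords.
D: 5 × 4 = 20 beats ÷ 5 = 4 chords.
Overall: 54 chords over 34 bars → 54/34 = 27/17 chords per bar.

27/17 chords per bar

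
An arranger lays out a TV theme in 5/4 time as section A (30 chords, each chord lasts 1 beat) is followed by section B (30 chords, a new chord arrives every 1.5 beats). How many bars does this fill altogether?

A: 30 × 1 = 30 beats = 6 bars.
B: 30 × 1.5 = 45 beats = 9 bars.
Total: 6 + 9 = 15 bars.

15 bars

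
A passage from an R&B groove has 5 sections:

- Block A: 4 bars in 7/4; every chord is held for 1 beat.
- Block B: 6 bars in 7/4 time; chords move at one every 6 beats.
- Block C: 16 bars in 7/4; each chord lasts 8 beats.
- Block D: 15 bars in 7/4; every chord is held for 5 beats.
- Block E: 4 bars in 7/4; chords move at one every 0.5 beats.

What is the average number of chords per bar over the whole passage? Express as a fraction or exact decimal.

2.8 chords per bar

A: 4 × 7 = 28 beats ÷ 1 = 28 chords.
B: 6 × 7 = 42 beats ÷ 6 = 7 chords.
C: 16 × 7 = 112 beats ÷ 8 = 14 chords.
D: 15 × 7 = 105 beats ÷ 5 = 21 chords.
E: 4 × 7 = 28 beats ÷ 0.5 = 56 chords.
Overall: 126 chords over 45 bars → 126/45 = 2.8 chords per bar.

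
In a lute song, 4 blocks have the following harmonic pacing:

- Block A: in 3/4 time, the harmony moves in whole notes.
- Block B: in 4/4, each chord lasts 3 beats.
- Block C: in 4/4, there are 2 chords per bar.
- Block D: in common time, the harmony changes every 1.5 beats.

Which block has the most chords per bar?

Block D

A: 3/4 = 0.75 chords/bar.
B: 4/3 = 4/3 chords/bar.
C: 4/2 = 2 chords/bar.
D: 4/1.5 = 8/3 chords/bar.
Fastest is D at 8/3 chords/bar.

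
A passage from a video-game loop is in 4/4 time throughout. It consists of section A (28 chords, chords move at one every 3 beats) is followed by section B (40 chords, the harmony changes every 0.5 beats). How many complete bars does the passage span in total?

26 bars

A: 28 × 3 = 84 beats = 21 bars.
B: 40 × 0.5 = 20 beats = 5 bars.
Total: 21 + 5 = 26 bars.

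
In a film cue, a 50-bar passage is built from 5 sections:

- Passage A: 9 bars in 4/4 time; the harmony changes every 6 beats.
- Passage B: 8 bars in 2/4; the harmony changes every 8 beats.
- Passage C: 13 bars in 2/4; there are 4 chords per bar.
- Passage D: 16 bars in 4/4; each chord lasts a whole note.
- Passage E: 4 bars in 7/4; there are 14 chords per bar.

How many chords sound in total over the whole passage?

A: 9 bars × 4 beats = 36 beats; 6 beats/chord → 6 chords.
B: 8 bars × 2 beats = 16 beats; 8 beats/chord → 2 chords.
C: 13 bars × 2 beats = 26 beats; 0.5 beats/chord → 52 chords.
D: 16 bars × 4 beats = 64 beats; 4 beats/chord → 16 chords.
E: 4 bars × 7 beats = 28 beats; 0.5 beats/chord → 56 chords.
Total: 6 + 2 + 52 + 16 + 56 = 132.

132 chords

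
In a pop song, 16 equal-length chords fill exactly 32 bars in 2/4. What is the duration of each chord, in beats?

4 beats

32 bars × 2 beats/bar = 64 beats total.
64 beats ÷ 16 chords = 4 beats per chord.
(That is a whole note.)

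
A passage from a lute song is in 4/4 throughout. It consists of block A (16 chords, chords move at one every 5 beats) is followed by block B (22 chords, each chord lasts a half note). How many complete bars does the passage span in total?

31 bars

A: 16 × 5 = 80 beats = 20 bars.
B: 22 × 2 = 44 beats = 11 bars.
Total: 20 + 11 = 31 bars.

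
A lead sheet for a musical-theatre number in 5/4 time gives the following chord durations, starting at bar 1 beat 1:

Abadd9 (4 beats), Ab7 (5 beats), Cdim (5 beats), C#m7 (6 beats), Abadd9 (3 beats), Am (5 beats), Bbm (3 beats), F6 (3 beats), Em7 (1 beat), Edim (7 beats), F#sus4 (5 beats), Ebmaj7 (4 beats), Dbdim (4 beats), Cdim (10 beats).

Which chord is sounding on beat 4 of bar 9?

Beat 4 of bar 9 is beat (9−1)×5 + 4 = 44 overall.
Running totals: Abadd9 ends at 4, Ab7 ends at 9, Cdim ends at 14, C#m7 ends at 20, Abadd9 ends at 23, Am ends at 28, Bbm ends at 31, F6 ends at 34, Em7 ends at 35, Edim ends at 42, F#sus4 ends at 47.
Beat 44 falls within F#sus4.

F#sus4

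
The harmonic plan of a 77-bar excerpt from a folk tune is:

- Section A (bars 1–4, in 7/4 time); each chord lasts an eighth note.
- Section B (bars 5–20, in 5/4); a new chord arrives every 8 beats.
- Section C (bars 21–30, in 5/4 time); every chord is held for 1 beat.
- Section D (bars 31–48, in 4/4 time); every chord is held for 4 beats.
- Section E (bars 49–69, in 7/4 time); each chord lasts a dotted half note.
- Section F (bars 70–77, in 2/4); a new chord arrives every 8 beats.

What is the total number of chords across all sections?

185 chords

A has 28 beats and chords last 0.5 each, so 56 chords.
B has 80 beats and chords last 8 each, so 10 chords.
C has 50 beats and chords last 1 each, so 50 chords.
D has 72 beats and chords last 4 each, so 18 chords.
E has 147 beats and chords last 3 each, so 49 chords.
F has 16 beats and chords last 8 each, so 2 chords.
Total: 56 + 10 + 50 + 18 + 49 + 2 = 185.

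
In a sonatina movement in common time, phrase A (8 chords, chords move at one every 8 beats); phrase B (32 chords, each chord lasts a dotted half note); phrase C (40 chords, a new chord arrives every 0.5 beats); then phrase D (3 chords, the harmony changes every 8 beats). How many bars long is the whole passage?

51 bars

A: 8 × 8 = 64 beats = 16 bars.
B: 32 × 3 = 96 beats = 24 bars.
C: 40 × 0.5 = 20 beats = 5 bars.
D: 3 × 8 = 24 beats = 6 bars.
Total: 16 + 24 + 5 + 6 = 51 bars.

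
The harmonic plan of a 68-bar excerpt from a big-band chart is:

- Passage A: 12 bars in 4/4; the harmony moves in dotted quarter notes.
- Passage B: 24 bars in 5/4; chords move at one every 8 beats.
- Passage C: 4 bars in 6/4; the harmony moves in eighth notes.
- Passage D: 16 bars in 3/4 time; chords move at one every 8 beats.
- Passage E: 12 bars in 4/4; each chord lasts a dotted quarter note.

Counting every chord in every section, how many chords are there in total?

A: 12·4 = 48 beats, 48/1.5 = 32 chords.
B: 24·5 = 120 beats, 120/8 = 15 chords.
C: 4·6 = 24 beats, 24/0.5 = 48 chords.
D: 16·3 = 48 beats, 48/8 = 6 chords.
E: 12·4 = 48 beats, 48/1.5 = 32 chords.
Total: 32 + 15 + 48 + 6 + 32 = 133.

133 chords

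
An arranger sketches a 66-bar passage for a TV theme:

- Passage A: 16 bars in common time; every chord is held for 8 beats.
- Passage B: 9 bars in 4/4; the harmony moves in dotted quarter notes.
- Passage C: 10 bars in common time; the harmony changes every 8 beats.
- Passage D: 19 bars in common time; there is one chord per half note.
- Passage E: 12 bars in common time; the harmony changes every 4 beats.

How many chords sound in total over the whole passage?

87 chords

A: 16 bars × 4 beats = 64 beats; 8 beats/chord → 8 chords.
B: 9 bars × 4 beats = 36 beats; 1.5 beats/chord → 24 chords.
C: 10 bars × 4 beats = 40 beats; 8 beats/chord → 5 chords.
D: 19 bars × 4 beats = 76 beats; 2 beats/chord → 38 chords.
E: 12 bars × 4 beats = 48 beats; 4 beats/chord → 12 chords.
Total: 8 + 24 + 5 + 38 + 12 = 87.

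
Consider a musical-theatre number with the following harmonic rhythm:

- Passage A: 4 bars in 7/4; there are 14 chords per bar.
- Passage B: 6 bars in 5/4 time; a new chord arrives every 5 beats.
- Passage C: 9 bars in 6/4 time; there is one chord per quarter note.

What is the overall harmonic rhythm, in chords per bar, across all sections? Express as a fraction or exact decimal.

A: 4 × 7 = 28 beats ÷ 0.5 = 56 chords.
B: 6 × 5 = 30 beats ÷ 5 = 6 chords.
C: 9 × 6 = 54 beats ÷ 1 = 54 chords.
Overall: 116 chords over 19 bars → 116/19 = 116/19 chords per bar.

116/19 chords per bar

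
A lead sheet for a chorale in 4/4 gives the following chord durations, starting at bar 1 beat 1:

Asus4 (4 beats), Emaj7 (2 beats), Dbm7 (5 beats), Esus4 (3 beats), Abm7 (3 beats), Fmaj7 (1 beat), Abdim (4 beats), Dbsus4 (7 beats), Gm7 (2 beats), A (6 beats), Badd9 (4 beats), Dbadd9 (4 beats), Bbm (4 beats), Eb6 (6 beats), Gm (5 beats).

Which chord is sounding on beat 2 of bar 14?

Eb6

Beat 2 of bar 14 is beat (14−1)×4 + 2 = 54 overall.
Running totals: Asus4 ends at 4, Emaj7 ends at 6, Dbm7 ends at 11, Esus4 ends at 14, Abm7 ends at 17, Fmaj7 ends at 18, Abdim ends at 22, Dbsus4 ends at 29, Gm7 ends at 31, A ends at 37, Badd9 ends at 41, Dbadd9 ends at 45, Bbm ends at 49, Eb6 ends at 55.
Beat 54 falls within Eb6.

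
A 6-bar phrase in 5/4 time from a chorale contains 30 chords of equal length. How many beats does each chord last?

1 beat

6 bars × 5 beats/bar = 30 beats total.
30 beats ÷ 30 chords = 1 beats per chord.
(That is a quarter note.)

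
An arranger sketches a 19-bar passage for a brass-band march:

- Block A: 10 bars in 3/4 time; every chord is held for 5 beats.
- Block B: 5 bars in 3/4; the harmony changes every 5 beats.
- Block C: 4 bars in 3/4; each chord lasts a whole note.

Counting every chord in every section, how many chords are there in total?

12 chords

A: 10 bars × 3 beats = 30 beats; 5 beats/chord → 6 chords.
B: 5 bars × 3 beats = 15 beats; 5 beats/chord → 3 chords.
C: 4 bars × 3 beats = 12 beats; 4 beats/chord → 3 chords.
Total: 6 + 3 + 3 = 12.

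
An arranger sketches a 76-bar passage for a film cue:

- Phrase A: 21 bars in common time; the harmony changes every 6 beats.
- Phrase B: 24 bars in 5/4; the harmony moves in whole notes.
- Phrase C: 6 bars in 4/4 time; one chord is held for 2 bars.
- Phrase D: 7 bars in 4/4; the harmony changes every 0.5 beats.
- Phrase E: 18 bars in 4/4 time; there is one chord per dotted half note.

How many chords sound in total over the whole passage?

127 chords

A: 21·4 = 84 beats, 84/6 = 14 chords.
B: 24·5 = 120 beats, 120/4 = 30 chords.
C: 6·4 = 24 beats, 24/8 = 3 chords.
D: 7·4 = 28 beats, 28/0.5 = 56 chords.
E: 18·4 = 72 beats, 72/3 = 24 chords.
Total: 14 + 30 + 3 + 56 + 24 = 127.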